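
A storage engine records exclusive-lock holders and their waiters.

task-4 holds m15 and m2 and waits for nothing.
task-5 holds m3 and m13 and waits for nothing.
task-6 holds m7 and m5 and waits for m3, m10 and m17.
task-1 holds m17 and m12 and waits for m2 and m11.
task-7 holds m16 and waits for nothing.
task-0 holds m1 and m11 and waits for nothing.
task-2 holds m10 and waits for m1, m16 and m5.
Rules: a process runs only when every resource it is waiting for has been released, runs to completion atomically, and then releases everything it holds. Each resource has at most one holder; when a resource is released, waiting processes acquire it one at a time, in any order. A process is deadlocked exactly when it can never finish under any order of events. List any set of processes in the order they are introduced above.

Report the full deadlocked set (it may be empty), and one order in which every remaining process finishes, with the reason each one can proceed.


The deadlocked set is task-6 and task-2.
Key observation: the waits loop around task-6 -> task-2 -> task-6 with no way out; no other process is dragged down with it.
One completion order for the rest: task-0, task-7, task-5, task-4, task-1.
Verifying each step:
  task-0 waits on nothing -> runs at once and releases m1 and m11
  task-7 waits on nothing -> runs at once and releases m16
  task-5 waits on nothing -> runs at once and releases m3 and m13
  task-4 waits on nothing -> runs at once and releases m15 and m2
  task-1 waits on m2 and m11 — all released -> runs and releases m17 and m12


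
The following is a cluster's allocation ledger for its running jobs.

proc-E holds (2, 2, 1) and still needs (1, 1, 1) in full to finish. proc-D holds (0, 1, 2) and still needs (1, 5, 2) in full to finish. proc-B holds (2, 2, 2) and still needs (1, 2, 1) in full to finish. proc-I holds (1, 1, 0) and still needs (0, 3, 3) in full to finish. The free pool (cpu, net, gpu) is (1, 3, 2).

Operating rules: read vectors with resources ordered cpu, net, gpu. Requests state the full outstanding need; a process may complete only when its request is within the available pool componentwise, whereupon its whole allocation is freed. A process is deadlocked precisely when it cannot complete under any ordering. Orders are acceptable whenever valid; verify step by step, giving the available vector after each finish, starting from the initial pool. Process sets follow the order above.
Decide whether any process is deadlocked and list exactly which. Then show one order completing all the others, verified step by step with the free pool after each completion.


No process is deadlocked.
Key observation: there is always a runnable process — proc-B first — so the state unwinds completely.
The rest can finish in the order proc-B, proc-D, proc-I, proc-E. Verifying each step:
  pool = (1, 3, 2)
  proc-B needs (1, 2, 1) <= (1, 3, 2) -> finishes; pool += (2, 2, 2) = (3, 5, 4)
  proc-D needs (1, 5, 2) <= (3, 5, 4) -> finishes; pool += (0, 1, 2) = (3, 6, 6)
  proc-I needs (0, 3, 3) <= (3, 6, 6) -> finishes; pool += (1, 1, 0) = (4, 7, 6)
  proc-E needs (1, 1, 1) <= (4, 7, 6) -> finishes; pool += (2, 2, 1) = (6, 9, 7)


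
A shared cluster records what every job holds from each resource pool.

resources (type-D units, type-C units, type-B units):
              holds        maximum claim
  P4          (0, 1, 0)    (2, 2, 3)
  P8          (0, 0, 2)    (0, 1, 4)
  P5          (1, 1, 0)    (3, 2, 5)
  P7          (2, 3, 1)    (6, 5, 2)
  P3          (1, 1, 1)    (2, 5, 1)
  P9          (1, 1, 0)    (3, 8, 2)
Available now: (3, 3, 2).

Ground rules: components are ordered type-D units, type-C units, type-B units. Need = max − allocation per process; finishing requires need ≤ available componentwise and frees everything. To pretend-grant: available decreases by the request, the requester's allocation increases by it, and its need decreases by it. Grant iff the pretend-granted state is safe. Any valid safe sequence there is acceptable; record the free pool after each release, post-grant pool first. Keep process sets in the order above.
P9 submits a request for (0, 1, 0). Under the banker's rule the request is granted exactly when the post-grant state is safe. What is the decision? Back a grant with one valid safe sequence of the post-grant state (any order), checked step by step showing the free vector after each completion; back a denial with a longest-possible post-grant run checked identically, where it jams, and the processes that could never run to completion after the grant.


DENY — the pretend-granted state is unsafe.
Key observation: after P8, P4 the pool peaks at (3, 3, 4), and each blocked process is short somewhere: P5 on type-B units; P7 on type-D units; P3 on type-C units; P9 on type-C units.
After a pretend grant, a maximal execution: P8, P4 — then nothing else fits. Verifying each step:
  pool = (3, 2, 2)
  P8 needs (0, 1, 2) <= (3, 2, 2) -> finishes; pool += (0, 0, 2) = (3, 2, 4)
  P4 needs (2, 1, 3) <= (3, 2, 4) -> finishes; pool += (0, 1, 0) = (3, 3, 4)
  blocked: P5 wants (2, 1, 5), pool (3, 3, 4) — not enough type-B units
  blocked: P7 wants (4, 2, 1), pool (3, 3, 4) — not enough type-D units
  blocked: P3 wants (1, 4, 0), pool (3, 3, 4) — not enough type-C units
  blocked: P9 wants (2, 6, 2), pool (3, 3, 4) — not enough type-C units
Processes that could never finish after the grant: P5, P7, P3 and P9.


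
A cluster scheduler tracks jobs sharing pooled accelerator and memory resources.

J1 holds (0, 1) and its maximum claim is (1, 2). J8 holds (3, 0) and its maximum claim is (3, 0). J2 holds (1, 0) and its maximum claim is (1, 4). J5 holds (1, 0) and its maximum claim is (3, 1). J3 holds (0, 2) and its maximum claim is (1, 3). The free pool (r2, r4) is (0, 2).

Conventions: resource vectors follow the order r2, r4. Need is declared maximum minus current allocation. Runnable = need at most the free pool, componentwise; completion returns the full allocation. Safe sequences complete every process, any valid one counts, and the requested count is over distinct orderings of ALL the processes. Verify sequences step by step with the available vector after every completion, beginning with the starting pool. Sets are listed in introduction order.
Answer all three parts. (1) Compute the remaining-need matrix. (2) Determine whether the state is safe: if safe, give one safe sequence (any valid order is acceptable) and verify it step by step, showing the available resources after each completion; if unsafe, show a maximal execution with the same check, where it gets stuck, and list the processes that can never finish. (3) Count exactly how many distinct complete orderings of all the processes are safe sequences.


(1) Remaining need (order r2, r4):
  J1: (1, 1)
  J8: (0, 0)
  J2: (0, 4)
  J5: (2, 1)
  J3: (1, 1)
(2) SAFE, for example via the order J8, J3, J1, J5, J2.
Key observation: no step in this order meets a requested resource exactly; the smallest headroom is 1, first reached at J3 (need (1, 1), pool (3, 2)).
Verifying each step:
  pool = (0, 2)
  J8 needs (0, 0) <= (0, 2) -> finishes; pool += (3, 0) = (3, 2)
  J3 needs (1, 1) <= (3, 2) -> finishes; pool += (0, 2) = (3, 4)
  J1 needs (1, 1) <= (3, 4) -> finishes; pool += (0, 1) = (3, 5)
  J5 needs (2, 1) <= (3, 5) -> finishes; pool += (1, 0) = (4, 5)
  J2 needs (0, 4) <= (4, 5) -> finishes; pool += (1, 0) = (5, 5)
(3) Exactly 12 of the possible complete orderings are safe sequences.


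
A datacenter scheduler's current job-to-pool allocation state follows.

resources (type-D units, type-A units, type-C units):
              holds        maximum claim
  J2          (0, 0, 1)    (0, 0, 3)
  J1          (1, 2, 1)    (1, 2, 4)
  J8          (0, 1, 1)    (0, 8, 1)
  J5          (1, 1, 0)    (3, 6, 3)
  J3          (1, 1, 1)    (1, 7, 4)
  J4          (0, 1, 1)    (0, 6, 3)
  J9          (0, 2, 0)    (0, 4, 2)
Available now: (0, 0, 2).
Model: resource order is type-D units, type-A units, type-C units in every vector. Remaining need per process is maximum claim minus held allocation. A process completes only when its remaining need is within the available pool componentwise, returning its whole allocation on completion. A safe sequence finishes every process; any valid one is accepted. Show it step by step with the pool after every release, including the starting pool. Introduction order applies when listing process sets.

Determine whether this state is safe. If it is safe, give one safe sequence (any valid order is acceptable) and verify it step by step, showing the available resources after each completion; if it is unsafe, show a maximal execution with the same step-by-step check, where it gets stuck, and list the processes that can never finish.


The state is UNSAFE.
Key observation: no order helps: past J2, J1, J9, the free pool tops out at (1, 4, 4), below what each blocked process needs in type-A units.
A maximal execution: J2, J1, J9 — then nothing else fits. Step-by-step check:
  pool = (0, 0, 2)
  J2 needs (0, 0, 2) <= (0, 0, 2) -> finishes; pool += (0, 0, 1) = (0, 0, 3)
  J1 needs (0, 0, 3) <= (0, 0, 3) -> finishes; pool += (1, 2, 1) = (1, 2, 4)
  J9 needs (0, 2, 2) <= (1, 2, 4) -> finishes; pool += (0, 2, 0) = (1, 4, 4)
  blocked: J8 wants (0, 7, 0), pool (1, 4, 4) — not enough type-A units
  blocked: J5 wants (2, 5, 3), pool (1, 4, 4) — not enough type-D units and type-A units
  blocked: J3 wants (0, 6, 3), pool (1, 4, 4) — not enough type-A units
  blocked: J4 wants (0, 5, 2), pool (1, 4, 4) — not enough type-A units
Never able to finish: J8, J5, J3 and J4.


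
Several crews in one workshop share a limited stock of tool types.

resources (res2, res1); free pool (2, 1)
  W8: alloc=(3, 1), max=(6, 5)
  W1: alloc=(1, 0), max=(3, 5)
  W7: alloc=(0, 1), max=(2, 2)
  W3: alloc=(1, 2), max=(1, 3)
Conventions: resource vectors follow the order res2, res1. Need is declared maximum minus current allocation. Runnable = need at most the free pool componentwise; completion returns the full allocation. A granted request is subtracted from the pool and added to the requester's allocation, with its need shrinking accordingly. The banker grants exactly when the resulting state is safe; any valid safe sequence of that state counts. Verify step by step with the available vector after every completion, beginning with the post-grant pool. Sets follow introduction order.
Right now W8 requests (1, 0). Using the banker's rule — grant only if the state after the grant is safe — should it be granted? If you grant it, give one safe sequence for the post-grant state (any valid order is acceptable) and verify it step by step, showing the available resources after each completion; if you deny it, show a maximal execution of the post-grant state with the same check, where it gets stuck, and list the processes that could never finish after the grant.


GRANT. The post-grant state is safe; one safe sequence: W3, W7, W8, W1.
Key observation: even at the reduced pool (1, 1), W3 fits immediately, so safety survives the grant.
Check on the post-grant state, step by step:
  pool = (1, 1)
  run W3 (needs (0, 1), free (1, 1)); after release of (1, 2) the pool is (2, 3)
  run W7 (needs (2, 1), free (2, 3)); after release of (0, 1) the pool is (2, 4)
  run W8 (needs (2, 4), free (2, 4)); after release of (4, 1) the pool is (6, 5)
  run W1 (needs (2, 5), free (6, 5)); after release of (1, 0) the pool is (7, 5)


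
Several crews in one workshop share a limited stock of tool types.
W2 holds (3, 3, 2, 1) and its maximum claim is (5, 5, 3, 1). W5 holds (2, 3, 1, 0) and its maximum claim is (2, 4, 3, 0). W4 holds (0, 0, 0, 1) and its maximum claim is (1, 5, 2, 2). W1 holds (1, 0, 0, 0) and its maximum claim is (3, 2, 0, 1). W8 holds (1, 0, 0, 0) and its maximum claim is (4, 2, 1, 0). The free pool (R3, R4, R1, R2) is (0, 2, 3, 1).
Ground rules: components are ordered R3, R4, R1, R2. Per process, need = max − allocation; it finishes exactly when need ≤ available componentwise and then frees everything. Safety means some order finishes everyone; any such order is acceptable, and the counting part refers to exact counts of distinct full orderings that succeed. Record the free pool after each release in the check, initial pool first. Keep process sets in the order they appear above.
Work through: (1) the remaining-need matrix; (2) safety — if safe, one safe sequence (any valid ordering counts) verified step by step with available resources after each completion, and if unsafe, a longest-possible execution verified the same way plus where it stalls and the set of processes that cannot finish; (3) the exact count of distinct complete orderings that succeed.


(1) Remaining need (order R3, R4, R1, R2):
  W2: (2, 2, 1, 0)
  W5: (0, 1, 2, 0)
  W4: (1, 5, 2, 1)
  W1: (2, 2, 0, 1)
  W8: (3, 2, 1, 0)
(2) SAFE, for example via the order W5, W4, W1, W2, W8.
Key observation: W4 marks the first exact bind of the order: its need (1, 5, 2, 1) fits the free (2, 5, 4, 1) with zero slack on a requested resource.
Verifying each step:
  pool = (0, 2, 3, 1)
  W5: need (0, 1, 2, 0) fits (0, 2, 3, 1); releases (2, 3, 1, 0), pool now (2, 5, 4, 1)
  W4: need (1, 5, 2, 1) fits (2, 5, 4, 1); releases (0, 0, 0, 1), pool now (2, 5, 4, 2)
  W1: need (2, 2, 0, 1) fits (2, 5, 4, 2); releases (1, 0, 0, 0), pool now (3, 5, 4, 2)
  W2: need (2, 2, 1, 0) fits (3, 5, 4, 2); releases (3, 3, 2, 1), pool now (6, 8, 6, 3)
  W8: need (3, 2, 1, 0) fits (6, 8, 6, 3); releases (1, 0, 0, 0), pool now (7, 8, 6, 3)
(3) Exactly 16 of the possible complete orderings are safe sequences.


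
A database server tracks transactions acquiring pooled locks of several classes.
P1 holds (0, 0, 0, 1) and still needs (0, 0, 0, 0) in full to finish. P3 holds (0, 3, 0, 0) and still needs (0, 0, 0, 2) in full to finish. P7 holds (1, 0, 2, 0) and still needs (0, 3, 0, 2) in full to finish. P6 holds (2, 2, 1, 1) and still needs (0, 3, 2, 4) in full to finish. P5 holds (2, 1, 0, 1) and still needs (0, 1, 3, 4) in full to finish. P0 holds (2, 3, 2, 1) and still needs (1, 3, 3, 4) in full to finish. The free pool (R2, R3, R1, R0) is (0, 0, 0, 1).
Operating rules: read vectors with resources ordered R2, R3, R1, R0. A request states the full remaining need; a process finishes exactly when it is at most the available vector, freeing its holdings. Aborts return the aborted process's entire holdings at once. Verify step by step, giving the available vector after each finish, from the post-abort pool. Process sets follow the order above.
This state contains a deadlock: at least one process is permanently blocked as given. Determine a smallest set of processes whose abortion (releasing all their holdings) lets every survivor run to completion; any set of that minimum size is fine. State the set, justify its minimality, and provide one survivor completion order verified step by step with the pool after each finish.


The answer: abort P6 and P0.
Key observation: the returned (4, 5, 3, 2) from P6 and P0 is what brings P5 — unrunnable before, under any order — into play at step 4.
No one abort is enough; case by case: P1 alone leaves P6 blocked (short on R0); P3 alone leaves P6 blocked (short on R0); P7 alone leaves P6 blocked (short on R0); P6 alone leaves P5 blocked (short on R0); P5 alone leaves P6 blocked (short on R0); P0 alone leaves P6 blocked (short on R0).
The survivors complete as P1, P3, P7, P5. Walking it through (starting from the post-abort pool):
  pool = (4, 5, 3, 3)
  run P1 (needs (0, 0, 0, 0), free (4, 5, 3, 3)); after release of (0, 0, 0, 1) the pool is (4, 5, 3, 4)
  run P3 (needs (0, 0, 0, 2), free (4, 5, 3, 4)); after release of (0, 3, 0, 0) the pool is (4, 8, 3, 4)
  run P7 (needs (0, 3, 0, 2), free (4, 8, 3, 4)); after release of (1, 0, 2, 0) the pool is (5, 8, 5, 4)
  run P5 (needs (0, 1, 3, 4), free (5, 8, 5, 4)); after release of (2, 1, 0, 1) the pool is (7, 9, 5, 5)


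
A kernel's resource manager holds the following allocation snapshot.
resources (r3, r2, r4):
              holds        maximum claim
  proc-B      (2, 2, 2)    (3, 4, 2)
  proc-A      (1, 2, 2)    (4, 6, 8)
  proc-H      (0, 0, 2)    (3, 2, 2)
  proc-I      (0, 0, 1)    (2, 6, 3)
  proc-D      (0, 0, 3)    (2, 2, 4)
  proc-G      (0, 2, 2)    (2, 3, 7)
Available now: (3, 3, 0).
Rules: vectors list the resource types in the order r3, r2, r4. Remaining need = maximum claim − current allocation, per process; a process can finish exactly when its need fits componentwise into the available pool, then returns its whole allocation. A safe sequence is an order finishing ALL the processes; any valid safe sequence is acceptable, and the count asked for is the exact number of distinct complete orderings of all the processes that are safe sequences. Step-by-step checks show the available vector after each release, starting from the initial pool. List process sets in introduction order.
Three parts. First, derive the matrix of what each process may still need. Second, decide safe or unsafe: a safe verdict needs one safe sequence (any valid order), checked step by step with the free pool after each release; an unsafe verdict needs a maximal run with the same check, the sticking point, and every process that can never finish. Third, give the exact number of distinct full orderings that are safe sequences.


(1) Remaining need (order r3, r2, r4):
  proc-B: (1, 2, 0)
  proc-A: (3, 4, 6)
  proc-H: (3, 2, 0)
  proc-I: (2, 6, 2)
  proc-D: (2, 2, 1)
  proc-G: (2, 1, 5)
(2) SAFE — a valid safe sequence is proc-H, proc-D, proc-G, proc-B, proc-A, proc-I.
Key observation: proc-H marks the first exact bind of the order: its need (3, 2, 0) fits the free (3, 3, 0) with zero slack on a requested resource.
Step-by-step check:
  pool = (3, 3, 0)
  proc-H needs (3, 2, 0) <= (3, 3, 0) -> finishes; pool += (0, 0, 2) = (3, 3, 2)
  proc-D needs (2, 2, 1) <= (3, 3, 2) -> finishes; pool += (0, 0, 3) = (3, 3, 5)
  proc-G needs (2, 1, 5) <= (3, 3, 5) -> finishes; pool += (0, 2, 2) = (3, 5, 7)
  proc-B needs (1, 2, 0) <= (3, 5, 7) -> finishes; pool += (2, 2, 2) = (5, 7, 9)
  proc-A needs (3, 4, 6) <= (5, 7, 9) -> finishes; pool += (1, 2, 2) = (6, 9, 11)
  proc-I needs (2, 6, 2) <= (6, 9, 11) -> finishes; pool += (0, 0, 1) = (6, 9, 12)
(3) The exact count: 26 of the possible complete orderings are safe sequences.


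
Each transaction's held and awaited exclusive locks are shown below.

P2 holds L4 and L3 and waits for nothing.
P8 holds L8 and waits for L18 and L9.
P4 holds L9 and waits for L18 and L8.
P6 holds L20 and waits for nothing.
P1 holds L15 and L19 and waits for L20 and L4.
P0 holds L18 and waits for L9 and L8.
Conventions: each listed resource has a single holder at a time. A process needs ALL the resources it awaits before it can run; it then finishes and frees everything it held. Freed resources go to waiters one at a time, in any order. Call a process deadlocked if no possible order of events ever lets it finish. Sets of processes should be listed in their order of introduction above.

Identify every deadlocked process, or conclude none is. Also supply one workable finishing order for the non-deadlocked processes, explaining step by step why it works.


Deadlocked: P8, P4 and P0.
Key observation: the knot is the closed ring of waits P8 -> P4 -> P8; P0 is caught in further circular waits.
One completion order for the rest: P6, P2, P1.
Step-by-step check:
  P6: no waits; runs immediately, freeing L20
  P2: no waits; runs immediately, freeing L4 and L3
  P1 waits on L20 and L4 — all released -> runs and releases L15 and L19


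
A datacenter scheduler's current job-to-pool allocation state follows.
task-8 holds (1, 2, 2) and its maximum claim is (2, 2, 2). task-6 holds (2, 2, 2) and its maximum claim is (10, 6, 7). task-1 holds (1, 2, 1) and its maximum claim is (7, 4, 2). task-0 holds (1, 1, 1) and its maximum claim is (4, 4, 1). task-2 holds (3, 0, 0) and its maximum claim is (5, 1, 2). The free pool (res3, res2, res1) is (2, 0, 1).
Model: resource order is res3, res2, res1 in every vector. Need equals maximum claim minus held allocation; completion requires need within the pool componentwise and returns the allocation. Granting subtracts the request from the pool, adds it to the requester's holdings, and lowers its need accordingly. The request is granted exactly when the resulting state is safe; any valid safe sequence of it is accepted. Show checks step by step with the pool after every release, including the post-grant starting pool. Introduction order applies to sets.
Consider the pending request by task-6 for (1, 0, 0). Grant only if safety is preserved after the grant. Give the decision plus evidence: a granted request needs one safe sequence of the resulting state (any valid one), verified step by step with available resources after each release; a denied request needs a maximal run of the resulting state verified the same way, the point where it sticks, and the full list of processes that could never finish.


DENY — the pretend-granted state is unsafe.
Key observation: after task-8, task-2 the pool peaks at (5, 2, 3), and each blocked process is short somewhere: task-6 on res3, res2, res1; task-1 on res3; task-0 on res2.
Pretend the grant happened; the run task-8, task-2 goes as far as possible. Check, step by step:
  pool = (1, 0, 1)
  run task-8 (needs (1, 0, 0), free (1, 0, 1)); after release of (1, 2, 2) the pool is (2, 2, 3)
  run task-2 (needs (2, 1, 2), free (2, 2, 3)); after release of (3, 0, 0) the pool is (5, 2, 3)
  task-6 cannot run: need (7, 4, 5) vs free (5, 2, 3) (insufficient res3, res2 and res1)
  task-1 cannot run: need (6, 2, 1) vs free (5, 2, 3) (insufficient res3)
  task-0 cannot run: need (3, 3, 0) vs free (5, 2, 3) (insufficient res2)
Processes that could never finish after the grant: task-6, task-1 and task-0.


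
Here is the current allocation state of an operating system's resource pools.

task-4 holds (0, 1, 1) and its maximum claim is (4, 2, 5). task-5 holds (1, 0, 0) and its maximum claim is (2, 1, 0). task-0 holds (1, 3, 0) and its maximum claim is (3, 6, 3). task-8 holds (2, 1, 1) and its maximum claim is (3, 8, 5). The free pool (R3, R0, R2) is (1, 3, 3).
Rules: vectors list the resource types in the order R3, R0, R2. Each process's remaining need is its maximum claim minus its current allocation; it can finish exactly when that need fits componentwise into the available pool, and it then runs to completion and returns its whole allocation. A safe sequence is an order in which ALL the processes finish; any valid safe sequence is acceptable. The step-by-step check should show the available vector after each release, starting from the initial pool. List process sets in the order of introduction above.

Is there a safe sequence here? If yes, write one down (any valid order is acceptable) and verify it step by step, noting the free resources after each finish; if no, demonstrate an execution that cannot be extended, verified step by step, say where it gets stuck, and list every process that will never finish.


The state is UNSAFE.
Key observation: the wall is R2: completing task-5, task-0 brings the pool only to (3, 6, 3), and all the rest need more.
A maximal execution: task-5, task-0 — then nothing else fits. Verifying each step:
  pool = (1, 3, 3)
  task-5 needs (1, 1, 0) <= (1, 3, 3) -> finishes; pool += (1, 0, 0) = (2, 3, 3)
  task-0 needs (2, 3, 3) <= (2, 3, 3) -> finishes; pool += (1, 3, 0) = (3, 6, 3)
  blocked: task-4 wants (4, 1, 4), pool (3, 6, 3) — not enough R3 and R2
  blocked: task-8 wants (1, 7, 4), pool (3, 6, 3) — not enough R0 and R2
Processes that can never finish: task-4 and task-8.


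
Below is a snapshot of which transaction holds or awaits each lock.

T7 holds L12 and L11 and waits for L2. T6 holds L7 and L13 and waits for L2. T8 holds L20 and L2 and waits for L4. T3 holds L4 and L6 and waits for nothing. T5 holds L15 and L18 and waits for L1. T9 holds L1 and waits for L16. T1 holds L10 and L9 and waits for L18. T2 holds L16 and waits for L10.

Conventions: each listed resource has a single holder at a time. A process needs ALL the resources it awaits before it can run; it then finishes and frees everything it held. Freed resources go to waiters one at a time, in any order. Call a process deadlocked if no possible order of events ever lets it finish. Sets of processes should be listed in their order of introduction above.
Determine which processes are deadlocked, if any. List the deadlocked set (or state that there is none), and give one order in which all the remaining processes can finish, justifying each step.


The deadlocked set is T5, T9, T1 and T2.
Key observation: the knot is the closed ring of waits T5 -> T9 -> T2 -> T1 -> T5; no other process is dragged down with it.
A valid finishing order for the others: T3, T8, T7, T6.
Check, step by step:
  T3: no waits; runs immediately, freeing L4 and L6
  T8 waits on L4 — all released -> runs and releases L20 and L2
  T7 waits on L2 — all released -> runs and releases L12 and L11
  T6 waits on L2 — all released -> runs and releases L7 and L13


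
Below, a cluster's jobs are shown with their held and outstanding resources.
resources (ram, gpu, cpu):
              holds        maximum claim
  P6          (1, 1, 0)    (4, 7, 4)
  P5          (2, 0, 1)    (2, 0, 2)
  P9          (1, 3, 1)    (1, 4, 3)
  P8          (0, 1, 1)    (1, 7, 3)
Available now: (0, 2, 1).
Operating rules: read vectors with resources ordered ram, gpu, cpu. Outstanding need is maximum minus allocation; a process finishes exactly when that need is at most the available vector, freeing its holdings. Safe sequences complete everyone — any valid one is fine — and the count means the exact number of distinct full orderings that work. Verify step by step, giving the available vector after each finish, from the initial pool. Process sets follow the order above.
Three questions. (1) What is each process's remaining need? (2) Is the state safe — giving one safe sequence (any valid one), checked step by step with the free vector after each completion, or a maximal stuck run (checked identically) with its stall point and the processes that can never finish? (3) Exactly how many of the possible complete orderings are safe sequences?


(1) Outstanding need per process (order ram, gpu, cpu):
  P6: (3, 6, 4)
  P5: (0, 0, 1)
  P9: (0, 1, 2)
  P8: (1, 6, 2)
(2) UNSAFE.
Key observation: gpu is the bottleneck — with P5, P9 done the pool holds (3, 5, 3), short of every remaining need.
A maximal execution: P5, P9 — then nothing else fits. Verifying each step:
  pool = (0, 2, 1)
  P5: need (0, 0, 1) fits (0, 2, 1); releases (2, 0, 1), pool now (2, 2, 2)
  P9: need (0, 1, 2) fits (2, 2, 2); releases (1, 3, 1), pool now (3, 5, 3)
  blocked: P6 wants (3, 6, 4), pool (3, 5, 3) — not enough gpu and cpu
  blocked: P8 wants (1, 6, 2), pool (3, 5, 3) — not enough gpu
Never able to finish: P6 and P8.
(3) The exact count: 0 of the possible complete orderings are safe sequences.


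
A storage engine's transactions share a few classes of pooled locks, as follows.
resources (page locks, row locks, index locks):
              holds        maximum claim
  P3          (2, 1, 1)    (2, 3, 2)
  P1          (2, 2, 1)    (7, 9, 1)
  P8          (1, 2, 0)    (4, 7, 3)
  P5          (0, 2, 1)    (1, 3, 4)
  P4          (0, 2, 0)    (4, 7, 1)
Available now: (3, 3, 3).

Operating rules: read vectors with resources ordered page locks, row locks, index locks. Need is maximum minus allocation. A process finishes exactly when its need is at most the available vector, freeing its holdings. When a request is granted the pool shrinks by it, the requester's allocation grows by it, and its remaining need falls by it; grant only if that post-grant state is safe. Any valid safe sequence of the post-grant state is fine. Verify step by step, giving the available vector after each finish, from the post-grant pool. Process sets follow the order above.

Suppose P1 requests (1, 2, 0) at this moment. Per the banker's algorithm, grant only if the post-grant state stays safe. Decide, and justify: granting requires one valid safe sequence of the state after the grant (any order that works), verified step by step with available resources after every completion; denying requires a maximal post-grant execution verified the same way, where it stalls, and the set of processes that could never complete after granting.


DENY. Granting would leave the state unsafe.
Key observation: the wall is row locks: completing P5, P3 brings the pool only to (4, 4, 5), and all the rest need more.
After a pretend grant, a maximal execution: P5, P3 — then nothing else fits. Check, step by step:
  pool = (2, 1, 3)
  P5 needs (1, 1, 3) <= (2, 1, 3) -> finishes; pool += (0, 2, 1) = (2, 3, 4)
  P3 needs (0, 2, 1) <= (2, 3, 4) -> finishes; pool += (2, 1, 1) = (4, 4, 5)
  P1 still needs (4, 5, 0) but only (4, 4, 5) is free — short on row locks
  P8 still needs (3, 5, 3) but only (4, 4, 5) is free — short on row locks
  P4 still needs (4, 5, 1) but only (4, 4, 5) is free — short on row locks
Processes that could never finish after the grant: P1, P8 and P4.


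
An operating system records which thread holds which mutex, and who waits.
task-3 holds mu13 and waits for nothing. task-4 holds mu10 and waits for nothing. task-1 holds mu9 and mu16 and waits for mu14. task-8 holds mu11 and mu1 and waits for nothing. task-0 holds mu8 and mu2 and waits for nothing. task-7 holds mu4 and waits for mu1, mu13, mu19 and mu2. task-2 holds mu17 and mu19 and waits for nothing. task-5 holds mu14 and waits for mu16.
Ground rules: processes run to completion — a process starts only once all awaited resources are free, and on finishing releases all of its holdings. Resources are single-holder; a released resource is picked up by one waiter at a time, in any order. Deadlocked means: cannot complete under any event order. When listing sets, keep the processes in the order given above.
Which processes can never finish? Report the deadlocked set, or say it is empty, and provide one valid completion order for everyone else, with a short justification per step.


Deadlocked set: task-1 and task-5.
Key observation: nobody on the ring task-1 -> task-5 -> task-1 can start until another member finishes, which never happens; no other process is dragged down with it.
A valid finishing order for the others: task-2, task-4, task-0, task-8, task-3, task-7.
Check, step by step:
  task-2 waits on nothing -> runs at once and releases mu17 and mu19
  task-4 waits on nothing -> runs at once and releases mu10
  task-0 waits on nothing -> runs at once and releases mu8 and mu2
  task-8 waits on nothing -> runs at once and releases mu11 and mu1
  task-3 waits on nothing -> runs at once and releases mu13
  task-7 waits on mu1, mu13, mu19 and mu2 — all released -> runs and releases mu4


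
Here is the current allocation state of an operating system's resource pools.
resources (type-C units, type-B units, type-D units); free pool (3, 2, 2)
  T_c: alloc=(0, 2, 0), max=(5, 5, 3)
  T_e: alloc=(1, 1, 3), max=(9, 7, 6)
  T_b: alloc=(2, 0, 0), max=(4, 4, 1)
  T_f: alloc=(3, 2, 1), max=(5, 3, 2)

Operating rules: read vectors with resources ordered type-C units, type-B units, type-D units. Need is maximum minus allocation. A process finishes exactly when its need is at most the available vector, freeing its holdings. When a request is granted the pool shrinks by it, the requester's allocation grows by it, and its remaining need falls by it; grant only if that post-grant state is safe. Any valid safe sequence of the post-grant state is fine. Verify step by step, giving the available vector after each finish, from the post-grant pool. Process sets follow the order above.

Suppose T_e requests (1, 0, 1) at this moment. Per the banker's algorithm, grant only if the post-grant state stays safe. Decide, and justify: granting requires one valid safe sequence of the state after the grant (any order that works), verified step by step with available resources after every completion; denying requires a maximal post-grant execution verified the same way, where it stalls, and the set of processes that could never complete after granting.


DENY. Granting would leave the state unsafe.
Key observation: after T_f, T_b the pool peaks at (7, 4, 2), and each blocked process is short somewhere: T_c on type-D units; T_e on type-B units.
Pretend the grant happened; the run T_f, T_b goes as far as possible. Check, step by step:
  pool = (2, 2, 1)
  T_f needs (2, 1, 1) <= (2, 2, 1) -> finishes; pool += (3, 2, 1) = (5, 4, 2)
  T_b needs (2, 4, 1) <= (5, 4, 2) -> finishes; pool += (2, 0, 0) = (7, 4, 2)
  T_c still needs (5, 3, 3) but only (7, 4, 2) is free — short on type-D units
  T_e still needs (7, 6, 2) but only (7, 4, 2) is free — short on type-B units
Processes that could never finish after the grant: T_c and T_e.


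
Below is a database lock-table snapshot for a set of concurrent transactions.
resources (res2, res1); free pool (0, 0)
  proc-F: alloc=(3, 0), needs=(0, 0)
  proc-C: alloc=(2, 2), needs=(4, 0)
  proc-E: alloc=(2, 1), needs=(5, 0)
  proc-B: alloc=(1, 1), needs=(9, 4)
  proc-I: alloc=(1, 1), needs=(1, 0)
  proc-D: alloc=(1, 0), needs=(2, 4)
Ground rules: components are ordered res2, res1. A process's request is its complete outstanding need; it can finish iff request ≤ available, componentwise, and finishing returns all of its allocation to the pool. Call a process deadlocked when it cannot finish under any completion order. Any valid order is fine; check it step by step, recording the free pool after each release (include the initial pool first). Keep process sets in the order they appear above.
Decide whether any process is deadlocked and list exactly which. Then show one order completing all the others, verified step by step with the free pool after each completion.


The deadlocked set is empty.
Key observation: no deadlock: proc-F fits now, and the freed resources carry the rest through.
The rest can finish in the order proc-F, proc-I, proc-C, proc-E, proc-D, proc-B. Step-by-step check:
  pool = (0, 0)
  proc-F: need (0, 0) fits (0, 0); releases (3, 0), pool now (3, 0)
  proc-I: need (1, 0) fits (3, 0); releases (1, 1), pool now (4, 1)
  proc-C: need (4, 0) fits (4, 1); releases (2, 2), pool now (6, 3)
  proc-E: need (5, 0) fits (6, 3); releases (2, 1), pool now (8, 4)
  proc-D: need (2, 4) fits (8, 4); releases (1, 0), pool now (9, 4)
  proc-B: need (9, 4) fits (9, 4); releases (1, 1), pool now (10, 5)


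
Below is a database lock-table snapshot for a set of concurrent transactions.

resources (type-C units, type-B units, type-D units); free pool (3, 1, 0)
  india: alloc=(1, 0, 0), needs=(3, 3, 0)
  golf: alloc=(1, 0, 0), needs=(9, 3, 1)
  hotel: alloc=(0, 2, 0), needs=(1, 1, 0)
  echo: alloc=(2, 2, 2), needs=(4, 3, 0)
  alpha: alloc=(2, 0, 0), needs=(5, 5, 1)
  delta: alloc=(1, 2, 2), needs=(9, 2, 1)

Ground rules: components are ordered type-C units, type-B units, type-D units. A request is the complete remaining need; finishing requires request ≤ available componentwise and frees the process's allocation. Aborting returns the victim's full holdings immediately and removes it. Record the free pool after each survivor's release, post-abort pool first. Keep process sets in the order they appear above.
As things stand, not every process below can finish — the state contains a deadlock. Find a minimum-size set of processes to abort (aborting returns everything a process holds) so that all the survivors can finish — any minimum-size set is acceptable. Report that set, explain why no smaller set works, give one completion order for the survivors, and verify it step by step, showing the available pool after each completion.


The answer: abort delta.
Key observation: golf had no path to completion before; after the abort of delta ((1, 2, 2) returned), step 5 is where it fits.
No smaller set exists: with zero aborts the deadlock remains.
The survivors complete as india, hotel, echo, alpha, golf. Walking it through (starting from the post-abort pool):
  pool = (4, 3, 2)
  india needs (3, 3, 0) <= (4, 3, 2) -> finishes; pool += (1, 0, 0) = (5, 3, 2)
  hotel needs (1, 1, 0) <= (5, 3, 2) -> finishes; pool += (0, 2, 0) = (5, 5, 2)
  echo needs (4, 3, 0) <= (5, 5, 2) -> finishes; pool += (2, 2, 2) = (7, 7, 4)
  alpha needs (5, 5, 1) <= (7, 7, 4) -> finishes; pool += (2, 0, 0) = (9, 7, 4)
  golf needs (9, 3, 1) <= (9, 7, 4) -> finishes; pool += (1, 0, 0) = (10, 7, 4)


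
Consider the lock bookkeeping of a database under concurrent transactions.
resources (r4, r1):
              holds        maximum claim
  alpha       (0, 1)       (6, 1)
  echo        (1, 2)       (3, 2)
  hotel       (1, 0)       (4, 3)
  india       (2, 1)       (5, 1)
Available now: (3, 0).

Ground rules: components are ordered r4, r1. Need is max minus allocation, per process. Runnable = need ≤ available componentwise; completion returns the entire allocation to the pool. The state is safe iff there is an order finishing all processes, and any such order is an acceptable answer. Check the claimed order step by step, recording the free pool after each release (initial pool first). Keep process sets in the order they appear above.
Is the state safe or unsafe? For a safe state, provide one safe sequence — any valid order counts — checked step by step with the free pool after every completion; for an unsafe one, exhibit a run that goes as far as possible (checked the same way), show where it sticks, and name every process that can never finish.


The state is SAFE; one workable sequence: echo, india, alpha, hotel.
Key observation: the first exact fit in this order is alpha — it needs (6, 0) with (6, 3) free, meeting a requested resource to the last unit.
Verifying each step:
  pool = (3, 0)
  run echo (needs (2, 0), free (3, 0)); after release of (1, 2) the pool is (4, 2)
  run india (needs (3, 0), free (4, 2)); after release of (2, 1) the pool is (6, 3)
  run alpha (needs (6, 0), free (6, 3)); after release of (0, 1) the pool is (6, 4)
  run hotel (needs (3, 3), free (6, 4)); after release of (1, 0) the pool is (7, 4)


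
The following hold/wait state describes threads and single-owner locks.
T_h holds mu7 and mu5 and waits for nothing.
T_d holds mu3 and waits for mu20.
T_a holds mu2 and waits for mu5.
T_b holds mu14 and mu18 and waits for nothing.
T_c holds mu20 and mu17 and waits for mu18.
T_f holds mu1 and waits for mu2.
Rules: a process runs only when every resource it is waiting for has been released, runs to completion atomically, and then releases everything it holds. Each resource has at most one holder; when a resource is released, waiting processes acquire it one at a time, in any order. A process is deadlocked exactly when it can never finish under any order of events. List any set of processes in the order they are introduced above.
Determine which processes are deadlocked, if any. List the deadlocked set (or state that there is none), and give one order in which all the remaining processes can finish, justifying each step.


The deadlocked set is empty.
Key observation: there is no circular wait here — follow any chain and it reaches a process that is free to run now.
One completion order for the rest: T_h, T_a, T_b, T_c, T_f, T_d.
Check, step by step:
  run T_h (it waits on nothing); releases mu7 and mu5
  T_a: everything it awaited (mu5) is free; runs, freeing mu2
  run T_b (it waits on nothing); releases mu14 and mu18
  T_c: everything it awaited (mu18) is free; runs, freeing mu20 and mu17
  T_f: everything it awaited (mu2) is free; runs, freeing mu1
  T_d: everything it awaited (mu20) is free; runs, freeing mu3


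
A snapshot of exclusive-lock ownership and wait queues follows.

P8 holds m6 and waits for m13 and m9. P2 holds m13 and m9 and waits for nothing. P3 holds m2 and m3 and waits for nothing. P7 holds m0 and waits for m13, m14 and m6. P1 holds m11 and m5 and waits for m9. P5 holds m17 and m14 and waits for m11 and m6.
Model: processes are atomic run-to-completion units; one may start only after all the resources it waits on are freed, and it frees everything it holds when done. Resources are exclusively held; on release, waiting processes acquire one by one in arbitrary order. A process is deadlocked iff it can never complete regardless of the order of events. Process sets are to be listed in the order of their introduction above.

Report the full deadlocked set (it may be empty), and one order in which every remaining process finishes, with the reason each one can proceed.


Nothing here is deadlocked.
Key observation: there is no circular wait here — follow any chain and it reaches a process that is free to run now.
The rest can finish in the order P2, P3, P1, P8, P5, P7.
Check, step by step:
  P2 waits on nothing -> runs at once and releases m13 and m9
  P3 waits on nothing -> runs at once and releases m2 and m3
  P1: everything it awaited (m9) is free; runs, freeing m11 and m5
  P8: everything it awaited (m13 and m9) is free; runs, freeing m6
  P5: everything it awaited (m11 and m6) is free; runs, freeing m17 and m14
  P7: everything it awaited (m13, m14 and m6) is free; runs, freeing m0
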